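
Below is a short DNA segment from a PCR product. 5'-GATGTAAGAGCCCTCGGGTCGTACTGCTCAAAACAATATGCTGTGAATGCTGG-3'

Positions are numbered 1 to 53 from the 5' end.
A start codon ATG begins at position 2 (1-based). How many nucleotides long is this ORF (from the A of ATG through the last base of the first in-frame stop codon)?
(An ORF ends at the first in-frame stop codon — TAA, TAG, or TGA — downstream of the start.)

Codons from position 2: ATG (2–4), TAA (5–7).
TAA is the first in-frame stop; ORF spans 2–7, 6 nucleotides.

6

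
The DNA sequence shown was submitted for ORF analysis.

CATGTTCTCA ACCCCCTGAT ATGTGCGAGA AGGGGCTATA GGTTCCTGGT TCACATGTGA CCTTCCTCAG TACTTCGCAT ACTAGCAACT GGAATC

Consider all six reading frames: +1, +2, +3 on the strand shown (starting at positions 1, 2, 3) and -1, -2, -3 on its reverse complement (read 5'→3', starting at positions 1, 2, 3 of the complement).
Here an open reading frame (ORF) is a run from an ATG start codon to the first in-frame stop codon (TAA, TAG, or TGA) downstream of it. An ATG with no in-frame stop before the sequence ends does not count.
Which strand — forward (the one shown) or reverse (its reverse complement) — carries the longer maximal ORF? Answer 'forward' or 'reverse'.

Reverse complement (5'→3'): GATTCCAGTTGCTAGTATGCGAAGTACTGAGGAAGGTCACATGTGAACCAGGAACCTATAGCCCCTTCTCGCACATATCAGGGGGTTGAGAACATG
Frame +1: CAT GTT CTC AAC CCC CTG ATA TGT GCG AGA AGG GGC TAT AGG TTC CTG GTT CAC ATG TGA CCT TCC TCA GTA CTT CGC ATA CTA GCA ACT GGA ATC — ATG at 55, stop TGA at 58 → 6 nt.
Frame +2: ATG TTC TCA ACC CCC TGA TAT GTG CGA GAA GGG GCT ATA GGT TCC TGG TTC ACA TGT GAC CTT CCT CAG TAC TTC GCA TAC TAG CAA CTG GAA — ATG at 2, stop TGA at 17 → 18 nt.
Frame +3: TGT TCT CAA CCC CCT GAT ATG TGC GAG AAG GGG CTA TAG GTT CCT GGT TCA CAT GTG ACC TTC CTC AGT ACT TCG CAT ACT AGC AAC TGG AAT — ATG at 21, stop TAG at 39 → 21 nt.
Frame -1: GAT TCC AGT TGC TAG TAT GCG AAG TAC TGA GGA AGG TCA CAT GTG AAC CAG GAA CCT ATA GCC CCT TCT CGC ACA TAT CAG GGG GTT GAG AAC ATG — no ATG→stop ORF.
Frame -2: ATT CCA GTT GCT AGT ATG CGA AGT ACT GAG GAA GGT CAC ATG TGA ACC AGG AAC CTA TAG CCC CTT CTC GCA CAT ATC AGG GGG TTG AGA ACA — ATG at 17, stop TGA at 44 → 30 nt; ATG at 41, stop TGA at 44 → 6 nt.
Frame -3: TTC CAG TTG CTA GTA TGC GAA GTA CTG AGG AAG GTC ACA TGT GAA CCA GGA ACC TAT AGC CCC TTC TCG CAC ATA TCA GGG GGT TGA GAA CAT — no ATG→stop ORF.
Forward-strand max 21 nt; reverse-strand max 30 nt. The reverse strand has the longer ORF.

reverse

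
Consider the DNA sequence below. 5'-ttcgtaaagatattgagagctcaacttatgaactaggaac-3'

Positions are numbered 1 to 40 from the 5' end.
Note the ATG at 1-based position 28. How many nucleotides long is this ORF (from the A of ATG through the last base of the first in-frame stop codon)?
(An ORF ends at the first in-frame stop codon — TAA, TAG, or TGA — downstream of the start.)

9

Codons from position 28: ATG (28–30), AAC (31–33), TAG (34–36).
TAG is the first in-frame stop; ORF spans 28–36, 9 nucleotides.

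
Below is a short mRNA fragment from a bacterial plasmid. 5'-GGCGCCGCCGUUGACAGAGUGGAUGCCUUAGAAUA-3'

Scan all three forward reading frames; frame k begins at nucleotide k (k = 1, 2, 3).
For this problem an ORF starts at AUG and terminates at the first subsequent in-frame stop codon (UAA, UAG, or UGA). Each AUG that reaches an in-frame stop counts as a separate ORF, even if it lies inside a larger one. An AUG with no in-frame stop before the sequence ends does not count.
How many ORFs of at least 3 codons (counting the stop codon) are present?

Frame 1: GGC GCC GCC GUU GAC AGA GUG GAU GCC UUA GAA — no AUG→stop ORF.
Frame 2: GCG CCG CCG UUG ACA GAG UGG AUG CCU UAG AAU — AUG at 23, stop UAG at 29 → 9 nt.
Frame 3: CGC CGC CGU UGA CAG AGU GGA UGC CUU AGA AUA — no AUG→stop ORF.
ORFs ≥ 3 codons: frame 2 23–31 (3 codons). Count = 1.

1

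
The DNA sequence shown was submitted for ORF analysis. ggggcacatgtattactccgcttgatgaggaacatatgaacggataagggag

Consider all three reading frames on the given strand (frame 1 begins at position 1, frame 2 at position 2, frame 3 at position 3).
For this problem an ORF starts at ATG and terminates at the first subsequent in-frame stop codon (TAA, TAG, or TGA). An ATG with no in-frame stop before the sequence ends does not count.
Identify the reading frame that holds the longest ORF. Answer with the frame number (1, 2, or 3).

2

Frame 1: GGG GCA CAT GTA TTA CTC CGC TTG ATG AGG AAC ATA TGA ACG GAT AAG GGA — ATG at 25, stop TGA at 37 → 15 nt.
Frame 2: GGG CAC ATG TAT TAC TCC GCT TGA TGA GGA ACA TAT GAA CGG ATA AGG GAG — ATG at 8, stop TGA at 23 → 18 nt.
Frame 3: GGC ACA TGT ATT ACT CCG CTT GAT GAG GAA CAT ATG AAC GGA TAA GGG — ATG at 36, stop TAA at 45 → 12 nt.
Longest ORF is 18 nt in frame 2 (positions 8–25).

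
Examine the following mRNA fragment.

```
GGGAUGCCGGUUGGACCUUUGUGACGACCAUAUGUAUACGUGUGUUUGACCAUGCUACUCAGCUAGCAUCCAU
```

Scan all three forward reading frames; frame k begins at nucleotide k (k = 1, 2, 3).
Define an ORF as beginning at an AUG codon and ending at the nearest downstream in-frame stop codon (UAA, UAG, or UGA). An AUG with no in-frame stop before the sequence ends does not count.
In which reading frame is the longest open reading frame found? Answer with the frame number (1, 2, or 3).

1

Frame 1: GGG AUG CCG GUU GGA CCU UUG UGA CGA CCA UAU GUA UAC GUG UGU UUG ACC AUG CUA CUC AGC UAG CAU CCA — AUG at 4, stop UGA at 22 → 21 nt; AUG at 52, stop UAG at 64 → 15 nt.
Frame 2: GGA UGC CGG UUG GAC CUU UGU GAC GAC CAU AUG UAU ACG UGU GUU UGA CCA UGC UAC UCA GCU AGC AUC CAU — AUG at 32, stop UGA at 47 → 18 nt.
Frame 3: GAU GCC GGU UGG ACC UUU GUG ACG ACC AUA UGU AUA CGU GUG UUU GAC CAU GCU ACU CAG CUA GCA UCC — no AUG→stop ORF.
Longest ORF is 21 nt in frame 1 (positions 4–24).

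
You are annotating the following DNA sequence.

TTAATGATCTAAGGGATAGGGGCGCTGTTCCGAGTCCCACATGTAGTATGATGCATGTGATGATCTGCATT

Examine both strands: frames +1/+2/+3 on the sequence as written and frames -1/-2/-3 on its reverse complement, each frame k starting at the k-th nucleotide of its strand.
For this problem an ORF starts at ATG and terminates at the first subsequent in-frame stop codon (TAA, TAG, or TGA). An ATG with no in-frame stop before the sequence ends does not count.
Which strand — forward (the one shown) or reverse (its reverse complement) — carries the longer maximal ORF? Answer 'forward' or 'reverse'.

Reverse complement (5'→3'): AATGCAGATCATCACATGCATCATACTACATGTGGGACTCGGAACAGCGCCCCTATCCCTTAGATCATTAA
Frame +1: TTA ATG ATC TAA GGG ATA GGG GCG CTG TTC CGA GTC CCA CAT GTA GTA TGA TGC ATG TGA TGA TCT GCA — ATG at 4, stop TAA at 10 → 9 nt; ATG at 55, stop TGA at 58 → 6 nt.
Frame +2: TAA TGA TCT AAG GGA TAG GGG CGC TGT TCC GAG TCC CAC ATG TAG TAT GAT GCA TGT GAT GAT CTG CAT — ATG at 41, stop TAG at 44 → 6 nt.
Frame +3: AAT GAT CTA AGG GAT AGG GGC GCT GTT CCG AGT CCC ACA TGT AGT ATG ATG CAT GTG ATG ATC TGC ATT — no ATG→stop ORF.
Frame -1: AAT GCA GAT CAT CAC ATG CAT CAT ACT ACA TGT GGG ACT CGG AAC AGC GCC CCT ATC CCT TAG ATC ATT — ATG at 16, stop TAG at 61 → 48 nt.
Frame -2: ATG CAG ATC ATC ACA TGC ATC ATA CTA CAT GTG GGA CTC GGA ACA GCG CCC CTA TCC CTT AGA TCA TTA — no ATG→stop ORF.
Frame -3: TGC AGA TCA TCA CAT GCA TCA TAC TAC ATG TGG GAC TCG GAA CAG CGC CCC TAT CCC TTA GAT CAT TAA — ATG at 30, stop TAA at 69 → 42 nt.
Forward-strand max 9 nt; reverse-strand max 48 nt. The reverse strand has the longer ORF.

reverse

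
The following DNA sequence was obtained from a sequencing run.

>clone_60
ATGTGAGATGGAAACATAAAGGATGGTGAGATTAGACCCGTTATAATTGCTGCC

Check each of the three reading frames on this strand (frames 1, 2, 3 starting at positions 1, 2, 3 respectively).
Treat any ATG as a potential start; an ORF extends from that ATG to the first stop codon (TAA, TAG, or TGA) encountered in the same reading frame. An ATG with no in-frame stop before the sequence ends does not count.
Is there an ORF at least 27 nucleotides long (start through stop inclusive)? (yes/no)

no

Frame 1: ATG TGA GAT GGA AAC ATA AAG GAT GGT GAG ATT AGA CCC GTT ATA ATT GCT GCC — ATG at 1, stop TGA at 4 → 6 nt.
Frame 2: TGT GAG ATG GAA ACA TAA AGG ATG GTG AGA TTA GAC CCG TTA TAA TTG CTG — ATG at 8, stop TAA at 17 → 12 nt; ATG at 23, stop TAA at 44 → 24 nt.
Frame 3: GTG AGA TGG AAA CAT AAA GGA TGG TGA GAT TAG ACC CGT TAT AAT TGC TGC — no ATG→stop ORF.
Largest ORF found is 24 nucleotides < 27, so no.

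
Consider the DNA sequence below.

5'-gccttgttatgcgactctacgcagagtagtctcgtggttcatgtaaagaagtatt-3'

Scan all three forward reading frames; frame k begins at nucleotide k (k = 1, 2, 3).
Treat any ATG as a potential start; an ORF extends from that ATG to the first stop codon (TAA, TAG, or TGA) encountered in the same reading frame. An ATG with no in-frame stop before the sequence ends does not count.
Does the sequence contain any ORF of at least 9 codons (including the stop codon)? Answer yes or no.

Frame 1: GCC TTG TTA TGC GAC TCT ACG CAG AGT AGT CTC GTG GTT CAT GTA AAG AAG TAT — no ATG→stop ORF.
Frame 2: CCT TGT TAT GCG ACT CTA CGC AGA GTA GTC TCG TGG TTC ATG TAA AGA AGT ATT — ATG at 41, stop TAA at 44 → 6 nt.
Frame 3: CTT GTT ATG CGA CTC TAC GCA GAG TAG TCT CGT GGT TCA TGT AAA GAA GTA — ATG at 9, stop TAG at 27 → 21 nt.
Largest ORF found is 7 codons < 9, so no.

no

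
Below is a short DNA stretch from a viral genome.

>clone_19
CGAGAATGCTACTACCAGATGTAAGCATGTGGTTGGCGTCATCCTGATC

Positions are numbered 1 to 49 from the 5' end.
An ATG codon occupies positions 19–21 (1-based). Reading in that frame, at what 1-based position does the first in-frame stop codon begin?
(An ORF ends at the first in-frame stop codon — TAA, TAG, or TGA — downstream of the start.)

22

Codons from position 19: ATG (19–21), TAA (22–24).
TAA is a stop codon; it begins at position 22.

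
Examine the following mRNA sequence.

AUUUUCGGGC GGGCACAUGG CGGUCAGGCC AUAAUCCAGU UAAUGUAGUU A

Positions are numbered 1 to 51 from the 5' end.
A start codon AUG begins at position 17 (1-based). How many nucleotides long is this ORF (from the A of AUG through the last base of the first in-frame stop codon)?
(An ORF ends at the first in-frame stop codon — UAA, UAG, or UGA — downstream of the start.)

Codons from position 17: AUG (17–19), GCG (20–22), GUC (23–25), AGG (26–28), CCA (29–31), UAA (32–34).
UAA is the first in-frame stop; ORF spans 17–34, 18 nucleotides.

18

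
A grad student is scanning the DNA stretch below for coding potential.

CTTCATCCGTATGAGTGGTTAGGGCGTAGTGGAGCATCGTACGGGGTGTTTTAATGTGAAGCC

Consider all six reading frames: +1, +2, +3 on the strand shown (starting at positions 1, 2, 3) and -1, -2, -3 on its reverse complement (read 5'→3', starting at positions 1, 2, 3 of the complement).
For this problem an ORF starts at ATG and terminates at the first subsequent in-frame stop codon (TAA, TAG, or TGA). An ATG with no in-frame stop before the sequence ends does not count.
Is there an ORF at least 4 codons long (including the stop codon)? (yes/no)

Reverse complement (5'→3'): GGCTTCACATTAAAACACCCCGTACGATGCTCCACTACGCCCTAACCACTCATACGGATGAAG
Frame +1: CTT CAT CCG TAT GAG TGG TTA GGG CGT AGT GGA GCA TCG TAC GGG GTG TTT TAA TGT GAA GCC — no ATG→stop ORF.
Frame +2: TTC ATC CGT ATG AGT GGT TAG GGC GTA GTG GAG CAT CGT ACG GGG TGT TTT AAT GTG AAG — ATG at 11, stop TAG at 20 → 12 nt.
Frame +3: TCA TCC GTA TGA GTG GTT AGG GCG TAG TGG AGC ATC GTA CGG GGT GTT TTA ATG TGA AGC — ATG at 54, stop TGA at 57 → 6 nt.
Frame -1: GGC TTC ACA TTA AAA CAC CCC GTA CGA TGC TCC ACT ACG CCC TAA CCA CTC ATA CGG ATG AAG — no ATG→stop ORF.
Frame -2: GCT TCA CAT TAA AAC ACC CCG TAC GAT GCT CCA CTA CGC CCT AAC CAC TCA TAC GGA TGA — no ATG→stop ORF.
Frame -3: CTT CAC ATT AAA ACA CCC CGT ACG ATG CTC CAC TAC GCC CTA ACC ACT CAT ACG GAT GAA — no ATG→stop ORF.
Frame +2 has an ORF of 4 codons (positions 11–22) ≥ 4, so yes.

yes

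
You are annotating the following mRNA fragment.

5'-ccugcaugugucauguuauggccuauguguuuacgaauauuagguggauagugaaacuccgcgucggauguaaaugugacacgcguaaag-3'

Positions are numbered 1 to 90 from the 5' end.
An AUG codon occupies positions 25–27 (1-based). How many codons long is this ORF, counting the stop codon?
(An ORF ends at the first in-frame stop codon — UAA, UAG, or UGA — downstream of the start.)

9

Codons from position 25: AUG (25–27), UGU (28–30), UUA (31–33), CGA (34–36), AUA (37–39), UUA (40–42), GGU (43–45), GGA (46–48), UAG (49–51).
UAG is the first in-frame stop; that's 9 codons including the stop.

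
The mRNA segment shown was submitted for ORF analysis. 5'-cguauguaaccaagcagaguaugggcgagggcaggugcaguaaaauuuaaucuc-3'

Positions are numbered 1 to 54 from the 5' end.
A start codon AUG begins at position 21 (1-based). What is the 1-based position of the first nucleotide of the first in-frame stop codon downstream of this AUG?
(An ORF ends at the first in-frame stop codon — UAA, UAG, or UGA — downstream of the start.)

48

Codons from position 21: AUG (21–23), GGC (24–26), GAG (27–29), GGC (30–32), AGG (33–35), UGC (36–38), AGU (39–41), AAA (42–44), AUU (45–47), UAA (48–50).
UAA is a stop codon; it begins at position 48.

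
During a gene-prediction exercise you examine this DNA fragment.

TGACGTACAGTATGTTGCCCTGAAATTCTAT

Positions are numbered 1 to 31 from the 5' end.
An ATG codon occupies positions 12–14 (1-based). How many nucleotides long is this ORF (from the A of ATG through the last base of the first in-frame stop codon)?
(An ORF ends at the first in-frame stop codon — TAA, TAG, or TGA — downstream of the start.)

Codons from position 12: ATG (12–14), TTG (15–17), CCC (18–20), TGA (21–23).
TGA is the first in-frame stop; ORF spans 12–23, 12 nucleotides.

12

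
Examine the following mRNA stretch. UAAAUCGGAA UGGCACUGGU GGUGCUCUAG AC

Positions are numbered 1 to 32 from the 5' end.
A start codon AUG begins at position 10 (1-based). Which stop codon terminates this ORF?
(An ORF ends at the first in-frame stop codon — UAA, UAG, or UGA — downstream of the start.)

Codons from position 10: AUG (10–12), GCA (13–15), CUG (16–18), GUG (19–21), GUG (22–24), CUC (25–27), UAG (28–30).
The first in-frame stop codon is UAG.

UAG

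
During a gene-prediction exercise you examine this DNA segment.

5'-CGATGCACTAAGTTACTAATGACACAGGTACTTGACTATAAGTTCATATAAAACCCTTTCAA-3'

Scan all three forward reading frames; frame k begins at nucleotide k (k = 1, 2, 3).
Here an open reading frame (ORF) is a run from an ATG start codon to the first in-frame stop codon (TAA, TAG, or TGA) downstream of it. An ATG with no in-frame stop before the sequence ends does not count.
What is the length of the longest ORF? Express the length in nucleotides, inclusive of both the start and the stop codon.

Frame 1: CGA TGC ACT AAG TTA CTA ATG ACA CAG GTA CTT GAC TAT AAG TTC ATA TAA AAC CCT TTC — ATG at 19, stop TAA at 49 → 33 nt.
Frame 2: GAT GCA CTA AGT TAC TAA TGA CAC AGG TAC TTG ACT ATA AGT TCA TAT AAA ACC CTT TCA — no ATG→stop ORF.
Frame 3: ATG CAC TAA GTT ACT AAT GAC ACA GGT ACT TGA CTA TAA GTT CAT ATA AAA CCC TTT CAA — ATG at 3, stop TAA at 9 → 9 nt.
Longest: frame 1, positions 19–51, 33 nt = 11 codons = 10 aa. → 33 nucleotides.

33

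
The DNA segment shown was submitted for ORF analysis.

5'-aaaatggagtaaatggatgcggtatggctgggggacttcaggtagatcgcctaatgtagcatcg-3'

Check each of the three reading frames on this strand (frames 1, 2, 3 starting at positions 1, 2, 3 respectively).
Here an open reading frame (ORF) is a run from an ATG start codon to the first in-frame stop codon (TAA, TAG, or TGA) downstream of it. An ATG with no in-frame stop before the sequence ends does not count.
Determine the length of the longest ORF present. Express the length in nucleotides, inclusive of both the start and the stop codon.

36

Frame 1: AAA ATG GAG TAA ATG GAT GCG GTA TGG CTG GGG GAC TTC AGG TAG ATC GCC TAA TGT AGC ATC — ATG at 4, stop TAA at 10 → 9 nt; ATG at 13, stop TAG at 43 → 33 nt.
Frame 2: AAA TGG AGT AAA TGG ATG CGG TAT GGC TGG GGG ACT TCA GGT AGA TCG CCT AAT GTA GCA TCG — no ATG→stop ORF.
Frame 3: AAT GGA GTA AAT GGA TGC GGT ATG GCT GGG GGA CTT CAG GTA GAT CGC CTA ATG TAG CAT — ATG at 24, stop TAG at 57 → 36 nt; ATG at 54, stop TAG at 57 → 6 nt.
Longest: frame 3, positions 24–59, 36 nt = 12 codons = 11 aa. → 36 nucleotides.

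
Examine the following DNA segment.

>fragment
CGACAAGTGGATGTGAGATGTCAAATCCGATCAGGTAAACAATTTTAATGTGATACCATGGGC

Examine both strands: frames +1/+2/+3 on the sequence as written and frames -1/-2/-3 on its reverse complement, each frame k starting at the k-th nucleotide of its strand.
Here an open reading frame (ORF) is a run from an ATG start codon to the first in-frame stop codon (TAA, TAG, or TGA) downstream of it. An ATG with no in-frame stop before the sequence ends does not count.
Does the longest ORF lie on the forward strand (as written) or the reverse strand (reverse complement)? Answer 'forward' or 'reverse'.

Reverse complement (5'→3'): GCCCATGGTATCACATTAAAATTGTTTACCTGATCGGATTTGACATCTCACATCCACTTGTCG
Frame +1: CGA CAA GTG GAT GTG AGA TGT CAA ATC CGA TCA GGT AAA CAA TTT TAA TGT GAT ACC ATG GGC — no ATG→stop ORF.
Frame +2: GAC AAG TGG ATG TGA GAT GTC AAA TCC GAT CAG GTA AAC AAT TTT AAT GTG ATA CCA TGG — ATG at 11, stop TGA at 14 → 6 nt.
Frame +3: ACA AGT GGA TGT GAG ATG TCA AAT CCG ATC AGG TAA ACA ATT TTA ATG TGA TAC CAT GGG — ATG at 18, stop TAA at 36 → 21 nt; ATG at 48, stop TGA at 51 → 6 nt.
Frame -1: GCC CAT GGT ATC ACA TTA AAA TTG TTT ACC TGA TCG GAT TTG ACA TCT CAC ATC CAC TTG TCG — no ATG→stop ORF.
Frame -2: CCC ATG GTA TCA CAT TAA AAT TGT TTA CCT GAT CGG ATT TGA CAT CTC ACA TCC ACT TGT — ATG at 5, stop TAA at 17 → 15 nt.
Frame -3: CCA TGG TAT CAC ATT AAA ATT GTT TAC CTG ATC GGA TTT GAC ATC TCA CAT CCA CTT GTC — no ATG→stop ORF.
Forward-strand max 21 nt; reverse-strand max 15 nt. The forward strand has the longer ORF.

forward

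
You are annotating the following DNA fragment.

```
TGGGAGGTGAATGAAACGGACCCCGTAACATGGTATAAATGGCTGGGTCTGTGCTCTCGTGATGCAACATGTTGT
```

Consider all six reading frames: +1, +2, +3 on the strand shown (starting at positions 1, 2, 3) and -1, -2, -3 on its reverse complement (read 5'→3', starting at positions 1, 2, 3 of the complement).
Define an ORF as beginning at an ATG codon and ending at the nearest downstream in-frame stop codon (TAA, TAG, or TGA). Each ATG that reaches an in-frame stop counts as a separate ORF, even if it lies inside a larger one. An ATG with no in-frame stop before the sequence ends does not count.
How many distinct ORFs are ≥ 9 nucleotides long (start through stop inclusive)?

3

Reverse complement (5'→3'): ACAACATGTTGCATCACGAGAGCACAGACCCAGCCATTTATACCATGTTACGGGGTCCGTTTCATTCACCTCCCA
Frame +1: TGG GAG GTG AAT GAA ACG GAC CCC GTA ACA TGG TAT AAA TGG CTG GGT CTG TGC TCT CGT GAT GCA ACA TGT TGT — no ATG→stop ORF.
Frame +2: GGG AGG TGA ATG AAA CGG ACC CCG TAA CAT GGT ATA AAT GGC TGG GTC TGT GCT CTC GTG ATG CAA CAT GTT — ATG at 11, stop TAA at 26 → 18 nt.
Frame +3: GGA GGT GAA TGA AAC GGA CCC CGT AAC ATG GTA TAA ATG GCT GGG TCT GTG CTC TCG TGA TGC AAC ATG TTG — ATG at 30, stop TAA at 36 → 9 nt; ATG at 39, stop TGA at 60 → 24 nt.
Frame -1: ACA ACA TGT TGC ATC ACG AGA GCA CAG ACC CAG CCA TTT ATA CCA TGT TAC GGG GTC CGT TTC ATT CAC CTC CCA — no ATG→stop ORF.
Frame -2: CAA CAT GTT GCA TCA CGA GAG CAC AGA CCC AGC CAT TTA TAC CAT GTT ACG GGG TCC GTT TCA TTC ACC TCC — no ATG→stop ORF.
Frame -3: AAC ATG TTG CAT CAC GAG AGC ACA GAC CCA GCC ATT TAT ACC ATG TTA CGG GGT CCG TTT CAT TCA CCT CCC — no ATG→stop ORF.
ORFs ≥ 9 nucleotides: frame +2 11–28 (18 nucleotides), frame +3 30–38 (9 nucleotides), frame +3 39–62 (24 nucleotides). Count = 3.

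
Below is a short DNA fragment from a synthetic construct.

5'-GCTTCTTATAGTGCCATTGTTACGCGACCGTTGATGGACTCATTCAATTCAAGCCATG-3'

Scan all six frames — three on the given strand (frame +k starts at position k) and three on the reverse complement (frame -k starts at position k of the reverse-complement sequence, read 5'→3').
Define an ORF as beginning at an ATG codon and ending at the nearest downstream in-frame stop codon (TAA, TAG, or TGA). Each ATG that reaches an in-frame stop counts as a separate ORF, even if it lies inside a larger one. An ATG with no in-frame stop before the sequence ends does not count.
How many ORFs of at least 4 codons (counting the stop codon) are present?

2

Reverse complement (5'→3'): CATGGCTTGAATTGAATGAGTCCATCAACGGTCGCGTAACAATGGCACTATAAGAAGC
Frame +1: GCT TCT TAT AGT GCC ATT GTT ACG CGA CCG TTG ATG GAC TCA TTC AAT TCA AGC CAT — no ATG→stop ORF.
Frame +2: CTT CTT ATA GTG CCA TTG TTA CGC GAC CGT TGA TGG ACT CAT TCA ATT CAA GCC ATG — no ATG→stop ORF.
Frame +3: TTC TTA TAG TGC CAT TGT TAC GCG ACC GTT GAT GGA CTC ATT CAA TTC AAG CCA — no ATG→stop ORF.
Frame -1: CAT GGC TTG AAT TGA ATG AGT CCA TCA ACG GTC GCG TAA CAA TGG CAC TAT AAG AAG — ATG at 16, stop TAA at 37 → 24 nt.
Frame -2: ATG GCT TGA ATT GAA TGA GTC CAT CAA CGG TCG CGT AAC AAT GGC ACT ATA AGA AGC — ATG at 2, stop TGA at 8 → 9 nt.
Frame -3: TGG CTT GAA TTG AAT GAG TCC ATC AAC GGT CGC GTA ACA ATG GCA CTA TAA GAA — ATG at 42, stop TAA at 51 → 12 nt.
ORFs ≥ 4 codons: frame -1 16–39 (8 codons), frame -3 42–53 (4 codons). Count = 2.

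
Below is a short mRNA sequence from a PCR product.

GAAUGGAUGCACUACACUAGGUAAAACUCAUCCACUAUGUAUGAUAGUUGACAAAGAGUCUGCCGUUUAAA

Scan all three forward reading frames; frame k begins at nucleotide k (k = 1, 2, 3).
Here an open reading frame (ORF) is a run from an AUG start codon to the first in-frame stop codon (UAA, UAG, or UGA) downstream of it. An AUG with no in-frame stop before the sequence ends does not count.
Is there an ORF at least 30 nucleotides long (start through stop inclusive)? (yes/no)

yes

Frame 1: GAA UGG AUG CAC UAC ACU AGG UAA AAC UCA UCC ACU AUG UAU GAU AGU UGA CAA AGA GUC UGC CGU UUA — AUG at 7, stop UAA at 22 → 18 nt; AUG at 37, stop UGA at 49 → 15 nt.
Frame 2: AAU GGA UGC ACU ACA CUA GGU AAA ACU CAU CCA CUA UGU AUG AUA GUU GAC AAA GAG UCU GCC GUU UAA — AUG at 41, stop UAA at 68 → 30 nt.
Frame 3: AUG GAU GCA CUA CAC UAG GUA AAA CUC AUC CAC UAU GUA UGA UAG UUG ACA AAG AGU CUG CCG UUU AAA — AUG at 3, stop UAG at 18 → 18 nt.
Frame 2 has an ORF of 30 nucleotides (positions 41–70) ≥ 30, so yes.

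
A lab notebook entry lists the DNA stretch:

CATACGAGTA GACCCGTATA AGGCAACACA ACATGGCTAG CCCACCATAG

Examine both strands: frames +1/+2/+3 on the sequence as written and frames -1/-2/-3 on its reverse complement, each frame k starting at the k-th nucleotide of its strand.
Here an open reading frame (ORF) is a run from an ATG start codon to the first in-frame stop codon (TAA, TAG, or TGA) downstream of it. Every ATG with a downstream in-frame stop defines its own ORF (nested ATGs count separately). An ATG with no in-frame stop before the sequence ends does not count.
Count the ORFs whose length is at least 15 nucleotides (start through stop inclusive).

1

Reverse complement (5'→3'): CTATGGTGGGCTAGCCATGTTGTGTTGCCTTATACGGGTCTACTCGTATG
Frame +1: CAT ACG AGT AGA CCC GTA TAA GGC AAC ACA ACA TGG CTA GCC CAC CAT — no ATG→stop ORF.
Frame +2: ATA CGA GTA GAC CCG TAT AAG GCA ACA CAA CAT GGC TAG CCC ACC ATA — no ATG→stop ORF.
Frame +3: TAC GAG TAG ACC CGT ATA AGG CAA CAC AAC ATG GCT AGC CCA CCA TAG — ATG at 33, stop TAG at 48 → 18 nt.
Frame -1: CTA TGG TGG GCT AGC CAT GTT GTG TTG CCT TAT ACG GGT CTA CTC GTA — no ATG→stop ORF.
Frame -2: TAT GGT GGG CTA GCC ATG TTG TGT TGC CTT ATA CGG GTC TAC TCG TAT — no ATG→stop ORF.
Frame -3: ATG GTG GGC TAG CCA TGT TGT GTT GCC TTA TAC GGG TCT ACT CGT ATG — ATG at 3, stop TAG at 12 → 12 nt.
ORFs ≥ 15 nucleotides: frame +3 33–50 (18 nucleotides). Count = 1.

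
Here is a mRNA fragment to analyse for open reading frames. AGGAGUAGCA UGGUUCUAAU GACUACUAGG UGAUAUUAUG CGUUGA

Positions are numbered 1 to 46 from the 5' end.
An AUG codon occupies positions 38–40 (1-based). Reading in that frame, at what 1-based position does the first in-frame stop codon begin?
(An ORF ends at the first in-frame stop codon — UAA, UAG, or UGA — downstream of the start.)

Codons from position 38: AUG (38–40), CGU (41–43), UGA (44–46).
UGA is a stop codon; it begins at position 44.

44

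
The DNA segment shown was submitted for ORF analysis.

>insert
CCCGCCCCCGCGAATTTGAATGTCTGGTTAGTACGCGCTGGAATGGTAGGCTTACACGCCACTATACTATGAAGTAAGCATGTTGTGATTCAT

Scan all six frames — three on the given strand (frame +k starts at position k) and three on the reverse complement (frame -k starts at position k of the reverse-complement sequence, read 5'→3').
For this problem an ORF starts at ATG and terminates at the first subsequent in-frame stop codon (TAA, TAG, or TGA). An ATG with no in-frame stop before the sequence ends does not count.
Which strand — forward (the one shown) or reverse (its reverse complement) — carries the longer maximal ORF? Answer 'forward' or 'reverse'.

forward

Reverse complement (5'→3'): ATGAATCACAACATGCTTACTTCATAGTATAGTGGCGTGTAAGCCTACCATTCCAGCGCGTACTAACCAGACATTCAAATTCGCGGGGGCGGG
Frame +1: CCC GCC CCC GCG AAT TTG AAT GTC TGG TTA GTA CGC GCT GGA ATG GTA GGC TTA CAC GCC ACT ATA CTA TGA AGT AAG CAT GTT GTG ATT CAT — ATG at 43, stop TGA at 70 → 30 nt.
Frame +2: CCG CCC CCG CGA ATT TGA ATG TCT GGT TAG TAC GCG CTG GAA TGG TAG GCT TAC ACG CCA CTA TAC TAT GAA GTA AGC ATG TTG TGA TTC — ATG at 20, stop TAG at 29 → 12 nt; ATG at 80, stop TGA at 86 → 9 nt.
Frame +3: CGC CCC CGC GAA TTT GAA TGT CTG GTT AGT ACG CGC TGG AAT GGT AGG CTT ACA CGC CAC TAT ACT ATG AAG TAA GCA TGT TGT GAT TCA — ATG at 69, stop TAA at 75 → 9 nt.
Frame -1: ATG AAT CAC AAC ATG CTT ACT TCA TAG TAT AGT GGC GTG TAA GCC TAC CAT TCC AGC GCG TAC TAA CCA GAC ATT CAA ATT CGC GGG GGC GGG — ATG at 1, stop TAG at 25 → 27 nt; ATG at 13, stop TAG at 25 → 15 nt.
Frame -2: TGA ATC ACA ACA TGC TTA CTT CAT AGT ATA GTG GCG TGT AAG CCT ACC ATT CCA GCG CGT ACT AAC CAG ACA TTC AAA TTC GCG GGG GCG — no ATG→stop ORF.
Frame -3: GAA TCA CAA CAT GCT TAC TTC ATA GTA TAG TGG CGT GTA AGC CTA CCA TTC CAG CGC GTA CTA ACC AGA CAT TCA AAT TCG CGG GGG CGG — no ATG→stop ORF.
Forward-strand max 30 nt; reverse-strand max 27 nt. The forward strand has the longer ORF.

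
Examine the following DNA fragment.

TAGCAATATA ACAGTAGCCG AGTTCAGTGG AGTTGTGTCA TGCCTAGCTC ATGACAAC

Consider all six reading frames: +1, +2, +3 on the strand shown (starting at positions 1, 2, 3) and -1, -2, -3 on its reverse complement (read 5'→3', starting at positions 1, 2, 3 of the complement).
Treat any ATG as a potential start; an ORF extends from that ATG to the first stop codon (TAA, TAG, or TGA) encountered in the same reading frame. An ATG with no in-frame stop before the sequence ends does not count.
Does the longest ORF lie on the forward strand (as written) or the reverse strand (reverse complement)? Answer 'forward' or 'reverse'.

Reverse complement (5'→3'): GTTGTCATGAGCTAGGCATGACACAACTCCACTGAACTCGGCTACTGTTATATTGCTA
Frame +1: TAG CAA TAT AAC AGT AGC CGA GTT CAG TGG AGT TGT GTC ATG CCT AGC TCA TGA CAA — ATG at 40, stop TGA at 52 → 15 nt.
Frame +2: AGC AAT ATA ACA GTA GCC GAG TTC AGT GGA GTT GTG TCA TGC CTA GCT CAT GAC AAC — no ATG→stop ORF.
Frame +3: GCA ATA TAA CAG TAG CCG AGT TCA GTG GAG TTG TGT CAT GCC TAG CTC ATG ACA — no ATG→stop ORF.
Frame -1: GTT GTC ATG AGC TAG GCA TGA CAC AAC TCC ACT GAA CTC GGC TAC TGT TAT ATT GCT — ATG at 7, stop TAG at 13 → 9 nt.
Frame -2: TTG TCA TGA GCT AGG CAT GAC ACA ACT CCA CTG AAC TCG GCT ACT GTT ATA TTG CTA — no ATG→stop ORF.
Frame -3: TGT CAT GAG CTA GGC ATG ACA CAA CTC CAC TGA ACT CGG CTA CTG TTA TAT TGC — ATG at 18, stop TGA at 33 → 18 nt.
Forward-strand max 15 nt; reverse-strand max 18 nt. The reverse strand has the longer ORF.

reverse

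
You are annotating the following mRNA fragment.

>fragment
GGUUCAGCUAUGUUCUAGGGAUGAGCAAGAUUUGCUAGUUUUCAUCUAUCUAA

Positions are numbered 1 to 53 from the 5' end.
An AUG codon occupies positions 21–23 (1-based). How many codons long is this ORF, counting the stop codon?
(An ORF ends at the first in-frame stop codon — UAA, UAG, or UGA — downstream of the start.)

6

Codons from position 21: AUG (21–23), AGC (24–26), AAG (27–29), AUU (30–32), UGC (33–35), UAG (36–38).
UAG is the first in-frame stop; that's 6 codons including the stop.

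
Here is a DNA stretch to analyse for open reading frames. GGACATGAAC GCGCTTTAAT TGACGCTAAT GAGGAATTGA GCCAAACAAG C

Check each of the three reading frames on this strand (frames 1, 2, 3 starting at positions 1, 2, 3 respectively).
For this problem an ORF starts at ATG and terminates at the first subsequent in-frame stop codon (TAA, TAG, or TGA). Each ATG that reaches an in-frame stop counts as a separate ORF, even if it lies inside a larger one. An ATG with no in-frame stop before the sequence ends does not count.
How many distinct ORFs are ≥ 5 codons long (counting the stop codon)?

1

Frame 1: GGA CAT GAA CGC GCT TTA ATT GAC GCT AAT GAG GAA TTG AGC CAA ACA AGC — no ATG→stop ORF.
Frame 2: GAC ATG AAC GCG CTT TAA TTG ACG CTA ATG AGG AAT TGA GCC AAA CAA — ATG at 5, stop TAA at 17 → 15 nt; ATG at 29, stop TGA at 38 → 12 nt.
Frame 3: ACA TGA ACG CGC TTT AAT TGA CGC TAA TGA GGA ATT GAG CCA AAC AAG — no ATG→stop ORF.
ORFs ≥ 5 codons: frame 2 5–19 (5 codons). Count = 1.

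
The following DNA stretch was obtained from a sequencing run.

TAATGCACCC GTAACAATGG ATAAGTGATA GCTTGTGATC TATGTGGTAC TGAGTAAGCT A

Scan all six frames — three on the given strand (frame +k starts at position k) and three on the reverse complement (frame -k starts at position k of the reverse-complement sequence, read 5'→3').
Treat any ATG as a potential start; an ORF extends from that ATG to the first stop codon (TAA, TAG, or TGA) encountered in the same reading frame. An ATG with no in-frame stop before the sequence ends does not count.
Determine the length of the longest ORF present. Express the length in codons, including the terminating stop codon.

4

Reverse complement (5'→3'): TAGCTTACTCAGTACCACATAGATCACAAGCTATCACTTATCCATTGTTACGGGTGCATTA
Frame +1: TAA TGC ACC CGT AAC AAT GGA TAA GTG ATA GCT TGT GAT CTA TGT GGT ACT GAG TAA GCT — no ATG→stop ORF.
Frame +2: AAT GCA CCC GTA ACA ATG GAT AAG TGA TAG CTT GTG ATC TAT GTG GTA CTG AGT AAG CTA — ATG at 17, stop TGA at 26 → 12 nt.
Frame +3: ATG CAC CCG TAA CAA TGG ATA AGT GAT AGC TTG TGA TCT ATG TGG TAC TGA GTA AGC — ATG at 3, stop TAA at 12 → 12 nt; ATG at 42, stop TGA at 51 → 12 nt.
Frame -1: TAG CTT ACT CAG TAC CAC ATA GAT CAC AAG CTA TCA CTT ATC CAT TGT TAC GGG TGC ATT — no ATG→stop ORF.
Frame -2: AGC TTA CTC AGT ACC ACA TAG ATC ACA AGC TAT CAC TTA TCC ATT GTT ACG GGT GCA TTA — no ATG→stop ORF.
Frame -3: GCT TAC TCA GTA CCA CAT AGA TCA CAA GCT ATC ACT TAT CCA TTG TTA CGG GTG CAT — no ATG→stop ORF.
Longest: frame +2, positions 17–28, 12 nt = 4 codons = 3 aa. → 4 codons.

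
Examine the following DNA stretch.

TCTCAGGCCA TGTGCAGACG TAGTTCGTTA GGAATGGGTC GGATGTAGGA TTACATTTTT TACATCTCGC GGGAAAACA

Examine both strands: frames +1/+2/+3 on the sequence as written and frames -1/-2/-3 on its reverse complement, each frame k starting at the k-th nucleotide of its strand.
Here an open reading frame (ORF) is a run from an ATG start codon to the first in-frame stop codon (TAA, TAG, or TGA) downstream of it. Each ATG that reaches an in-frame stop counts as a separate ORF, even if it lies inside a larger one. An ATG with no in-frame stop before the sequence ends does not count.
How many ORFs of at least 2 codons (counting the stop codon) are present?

Reverse complement (5'→3'): TGTTTTCCCGCGAGATGTAAAAAATGTAATCCTACATCCGACCCATTCCTAACGAACTACGTCTGCACATGGCCTGAGA
Frame +1: TCT CAG GCC ATG TGC AGA CGT AGT TCG TTA GGA ATG GGT CGG ATG TAG GAT TAC ATT TTT TAC ATC TCG CGG GAA AAC — ATG at 10, stop TAG at 46 → 39 nt; ATG at 34, stop TAG at 46 → 15 nt; ATG at 43, stop TAG at 46 → 6 nt.
Frame +2: CTC AGG CCA TGT GCA GAC GTA GTT CGT TAG GAA TGG GTC GGA TGT AGG ATT ACA TTT TTT ACA TCT CGC GGG AAA ACA — no ATG→stop ORF.
Frame +3: TCA GGC CAT GTG CAG ACG TAG TTC GTT AGG AAT GGG TCG GAT GTA GGA TTA CAT TTT TTA CAT CTC GCG GGA AAA — no ATG→stop ORF.
Frame -1: TGT TTT CCC GCG AGA TGT AAA AAA TGT AAT CCT ACA TCC GAC CCA TTC CTA ACG AAC TAC GTC TGC ACA TGG CCT GAG — no ATG→stop ORF.
Frame -2: GTT TTC CCG CGA GAT GTA AAA AAT GTA ATC CTA CAT CCG ACC CAT TCC TAA CGA ACT ACG TCT GCA CAT GGC CTG AGA — no ATG→stop ORF.
Frame -3: TTT TCC CGC GAG ATG TAA AAA ATG TAA TCC TAC ATC CGA CCC ATT CCT AAC GAA CTA CGT CTG CAC ATG GCC TGA — ATG at 15, stop TAA at 18 → 6 nt; ATG at 24, stop TAA at 27 → 6 nt; ATG at 69, stop TGA at 75 → 9 nt.
ORFs ≥ 2 codons: frame +1 10–48 (13 codons), frame +1 34–48 (5 codons), frame +1 43–48 (2 codons), frame -3 15–20 (2 codons), frame -3 24–29 (2 codons), frame -3 69–77 (3 codons). Count = 6.

6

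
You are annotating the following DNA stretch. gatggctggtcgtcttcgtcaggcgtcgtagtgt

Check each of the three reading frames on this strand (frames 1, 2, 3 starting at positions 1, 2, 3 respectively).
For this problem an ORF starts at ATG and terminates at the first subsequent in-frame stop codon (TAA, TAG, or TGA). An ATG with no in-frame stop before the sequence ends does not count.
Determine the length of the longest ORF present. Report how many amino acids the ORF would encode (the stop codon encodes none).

Frame 1: GAT GGC TGG TCG TCT TCG TCA GGC GTC GTA GTG — no ATG→stop ORF.
Frame 2: ATG GCT GGT CGT CTT CGT CAG GCG TCG TAG TGT — ATG at 2, stop TAG at 29 → 30 nt.
Frame 3: TGG CTG GTC GTC TTC GTC AGG CGT CGT AGT — no ATG→stop ORF.
Longest: frame 2, positions 2–31, 30 nt = 10 codons = 9 aa. → 9 amino acids.

9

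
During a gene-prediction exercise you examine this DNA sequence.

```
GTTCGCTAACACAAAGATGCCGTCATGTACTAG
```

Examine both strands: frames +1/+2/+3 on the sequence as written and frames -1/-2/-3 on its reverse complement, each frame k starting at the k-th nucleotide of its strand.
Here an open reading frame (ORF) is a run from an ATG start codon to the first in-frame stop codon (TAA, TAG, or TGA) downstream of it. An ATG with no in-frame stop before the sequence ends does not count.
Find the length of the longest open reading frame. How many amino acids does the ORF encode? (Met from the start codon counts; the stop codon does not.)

Reverse complement (5'→3'): CTAGTACATGACGGCATCTTTGTGTTAGCGAAC
Frame +1: GTT CGC TAA CAC AAA GAT GCC GTC ATG TAC TAG — ATG at 25, stop TAG at 31 → 9 nt.
Frame +2: TTC GCT AAC ACA AAG ATG CCG TCA TGT ACT — no ATG→stop ORF.
Frame +3: TCG CTA ACA CAA AGA TGC CGT CAT GTA CTA — no ATG→stop ORF.
Frame -1: CTA GTA CAT GAC GGC ATC TTT GTG TTA GCG AAC — no ATG→stop ORF.
Frame -2: TAG TAC ATG ACG GCA TCT TTG TGT TAG CGA — ATG at 8, stop TAG at 26 → 21 nt.
Frame -3: AGT ACA TGA CGG CAT CTT TGT GTT AGC GAA — no ATG→stop ORF.
Longest: frame -2, positions 8–28, 21 nt = 7 codons = 6 aa. → 6 amino acids.

6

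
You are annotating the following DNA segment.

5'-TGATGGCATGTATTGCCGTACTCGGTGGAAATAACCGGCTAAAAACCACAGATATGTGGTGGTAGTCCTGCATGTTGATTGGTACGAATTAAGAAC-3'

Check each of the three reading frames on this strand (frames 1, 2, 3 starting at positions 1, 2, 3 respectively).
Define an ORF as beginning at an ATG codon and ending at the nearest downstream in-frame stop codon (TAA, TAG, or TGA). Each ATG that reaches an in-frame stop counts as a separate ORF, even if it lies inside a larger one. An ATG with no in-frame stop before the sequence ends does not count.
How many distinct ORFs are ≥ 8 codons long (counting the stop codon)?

Frame 1: TGA TGG CAT GTA TTG CCG TAC TCG GTG GAA ATA ACC GGC TAA AAA CCA CAG ATA TGT GGT GGT AGT CCT GCA TGT TGA TTG GTA CGA ATT AAG AAC — no ATG→stop ORF.
Frame 2: GAT GGC ATG TAT TGC CGT ACT CGG TGG AAA TAA CCG GCT AAA AAC CAC AGA TAT GTG GTG GTA GTC CTG CAT GTT GAT TGG TAC GAA TTA AGA — ATG at 8, stop TAA at 32 → 27 nt.
Frame 3: ATG GCA TGT ATT GCC GTA CTC GGT GGA AAT AAC CGG CTA AAA ACC ACA GAT ATG TGG TGG TAG TCC TGC ATG TTG ATT GGT ACG AAT TAA GAA — ATG at 3, stop TAG at 63 → 63 nt; ATG at 54, stop TAG at 63 → 12 nt; ATG at 72, stop TAA at 90 → 21 nt.
ORFs ≥ 8 codons: frame 2 8–34 (9 codons), frame 3 3–65 (21 codons). Count = 2.

2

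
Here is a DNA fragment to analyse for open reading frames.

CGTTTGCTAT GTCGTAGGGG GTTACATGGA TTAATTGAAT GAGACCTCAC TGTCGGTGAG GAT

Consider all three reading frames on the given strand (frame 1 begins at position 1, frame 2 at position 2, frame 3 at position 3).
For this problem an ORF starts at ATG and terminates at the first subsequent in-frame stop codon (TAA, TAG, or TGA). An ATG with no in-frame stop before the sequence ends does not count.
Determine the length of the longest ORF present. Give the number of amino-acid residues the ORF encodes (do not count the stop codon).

Frame 1: CGT TTG CTA TGT CGT AGG GGG TTA CAT GGA TTA ATT GAA TGA GAC CTC ACT GTC GGT GAG GAT — no ATG→stop ORF.
Frame 2: GTT TGC TAT GTC GTA GGG GGT TAC ATG GAT TAA TTG AAT GAG ACC TCA CTG TCG GTG AGG — ATG at 26, stop TAA at 32 → 9 nt.
Frame 3: TTT GCT ATG TCG TAG GGG GTT ACA TGG ATT AAT TGA ATG AGA CCT CAC TGT CGG TGA GGA — ATG at 9, stop TAG at 15 → 9 nt; ATG at 39, stop TGA at 57 → 21 nt.
Longest: frame 3, positions 39–59, 21 nt = 7 codons = 6 aa. → 6 amino acids.

6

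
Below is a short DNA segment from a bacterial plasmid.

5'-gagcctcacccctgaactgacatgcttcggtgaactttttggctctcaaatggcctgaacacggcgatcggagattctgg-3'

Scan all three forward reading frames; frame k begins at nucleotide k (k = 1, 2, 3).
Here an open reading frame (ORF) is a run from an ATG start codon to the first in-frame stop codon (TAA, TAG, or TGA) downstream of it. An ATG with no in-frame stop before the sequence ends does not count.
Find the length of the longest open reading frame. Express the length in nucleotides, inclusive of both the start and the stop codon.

12

Frame 1: GAG CCT CAC CCC TGA ACT GAC ATG CTT CGG TGA ACT TTT TGG CTC TCA AAT GGC CTG AAC ACG GCG ATC GGA GAT TCT — ATG at 22, stop TGA at 31 → 12 nt.
Frame 2: AGC CTC ACC CCT GAA CTG ACA TGC TTC GGT GAA CTT TTT GGC TCT CAA ATG GCC TGA ACA CGG CGA TCG GAG ATT CTG — ATG at 50, stop TGA at 56 → 9 nt.
Frame 3: GCC TCA CCC CTG AAC TGA CAT GCT TCG GTG AAC TTT TTG GCT CTC AAA TGG CCT GAA CAC GGC GAT CGG AGA TTC TGG — no ATG→stop ORF.
Longest: frame 1, positions 22–33, 12 nt = 4 codons = 3 aa. → 12 nucleotides.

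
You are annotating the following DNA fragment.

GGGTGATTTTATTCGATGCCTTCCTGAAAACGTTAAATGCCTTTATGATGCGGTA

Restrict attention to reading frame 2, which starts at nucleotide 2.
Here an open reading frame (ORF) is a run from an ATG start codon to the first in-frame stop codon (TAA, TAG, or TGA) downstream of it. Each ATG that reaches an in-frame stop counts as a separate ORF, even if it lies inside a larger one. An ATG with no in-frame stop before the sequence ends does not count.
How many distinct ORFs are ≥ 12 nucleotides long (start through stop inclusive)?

Frame 2: GGT GAT TTT ATT CGA TGC CTT CCT GAA AAC GTT AAA TGC CTT TAT GAT GCG GTA — no ATG→stop ORF.
No ORF reaches 12 nucleotides. Count = 0.

0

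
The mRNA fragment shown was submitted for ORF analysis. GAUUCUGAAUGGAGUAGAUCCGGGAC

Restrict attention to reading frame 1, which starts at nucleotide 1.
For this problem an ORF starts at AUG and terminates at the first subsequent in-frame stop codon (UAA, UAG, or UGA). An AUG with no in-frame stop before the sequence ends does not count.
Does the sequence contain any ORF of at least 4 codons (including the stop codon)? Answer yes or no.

no

Frame 1: GAU UCU GAA UGG AGU AGA UCC GGG — no AUG→stop ORF.
Largest ORF found is 0 codons < 4, so no.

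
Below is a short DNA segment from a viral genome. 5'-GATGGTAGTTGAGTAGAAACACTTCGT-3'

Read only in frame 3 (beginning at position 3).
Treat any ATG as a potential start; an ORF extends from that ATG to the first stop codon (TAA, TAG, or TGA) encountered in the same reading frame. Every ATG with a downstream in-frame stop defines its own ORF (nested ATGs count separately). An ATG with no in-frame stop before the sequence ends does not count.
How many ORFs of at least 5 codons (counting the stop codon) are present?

Frame 3: TGG TAG TTG AGT AGA AAC ACT TCG — no ATG→stop ORF.
No ORF reaches 5 codons. Count = 0.

0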